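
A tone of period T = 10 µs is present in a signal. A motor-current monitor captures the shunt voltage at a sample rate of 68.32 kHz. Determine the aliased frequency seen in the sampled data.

31.68 kHz

T = 10 µs → f = 1/T = 100 kHz.
100 kHz mod fs = 31.68 kHz.
31.68 kHz ≤ fs/2 = 34.16 kHz, appears at 31.68 kHz.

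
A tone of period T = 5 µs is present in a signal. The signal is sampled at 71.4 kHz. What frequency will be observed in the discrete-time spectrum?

14.2 kHz

T = 5 µs → f = 1/T = 200 kHz.
200 kHz mod fs = 57.2 kHz.
57.2 kHz > fs/2 = 35.7 kHz, folds to fs − 57.2 kHz = 14.2 kHz.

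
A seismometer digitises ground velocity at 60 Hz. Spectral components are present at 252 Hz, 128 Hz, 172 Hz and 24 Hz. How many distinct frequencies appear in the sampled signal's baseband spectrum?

3

fs/2 = 30 Hz.
252 Hz mod fs = 12 Hz.
12 Hz ≤ fs/2 = 30 Hz, appears at 12 Hz.
128 Hz mod fs = 8 Hz.
8 Hz ≤ fs/2 = 30 Hz, appears at 8 Hz.
172 Hz mod fs = 52 Hz.
52 Hz > fs/2 = 30 Hz, folds to fs − 52 Hz = 8 Hz.
24 Hz ≤ fs/2 = 30 Hz, passes unchanged.
Distinct values: {8 Hz, 12 Hz, 24 Hz} → 3.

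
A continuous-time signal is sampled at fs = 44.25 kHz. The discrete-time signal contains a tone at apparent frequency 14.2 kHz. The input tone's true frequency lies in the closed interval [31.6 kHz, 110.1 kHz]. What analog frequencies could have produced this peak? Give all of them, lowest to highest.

Frequencies that alias to 14.2 kHz are k·fs ± 14.2 kHz for integer k ≥ 0.
k=0: 14.2 kHz.
k=1: 30.05 kHz, 58.45 kHz.
k=2: 74.3 kHz, 102.7 kHz.
k=3: 118.55 kHz, 146.95 kHz.
Within [31.6 kHz, 110.1 kHz]: 58.45 kHz, 74.3 kHz, 102.7 kHz.

58.45 kHz, 74.3 kHz, 102.7 kHz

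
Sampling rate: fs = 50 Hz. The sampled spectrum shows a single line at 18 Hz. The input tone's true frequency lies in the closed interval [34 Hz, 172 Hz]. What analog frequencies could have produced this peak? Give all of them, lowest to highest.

Frequencies that alias to 18 Hz are k·fs ± 18 Hz for integer k ≥ 0.
k=0: 18 Hz.
k=1: 32 Hz, 68 Hz.
k=2: 82 Hz, 118 Hz.
k=3: 132 Hz, 168 Hz.
k=4: 182 Hz, 218 Hz.
Within [34 Hz, 172 Hz]: 68 Hz, 82 Hz, 118 Hz, 132 Hz, 168 Hz.

68 Hz, 82 Hz, 118 Hz, 132 Hz, 168 Hz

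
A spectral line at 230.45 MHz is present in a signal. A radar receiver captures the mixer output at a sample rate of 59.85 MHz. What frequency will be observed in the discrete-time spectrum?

8.95 MHz

230.45 MHz mod fs = 50.9 MHz.
50.9 MHz > fs/2 = 29.925 MHz, folds to fs − 50.9 MHz = 8.95 MHz.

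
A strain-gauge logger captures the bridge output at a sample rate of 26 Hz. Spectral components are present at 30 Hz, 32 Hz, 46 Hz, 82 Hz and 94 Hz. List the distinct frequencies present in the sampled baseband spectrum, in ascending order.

4 Hz, 6 Hz, 10 Hz

fs/2 = 13 Hz.
30 Hz mod fs = 4 Hz.
4 Hz ≤ fs/2 = 13 Hz, appears at 4 Hz.
32 Hz mod fs = 6 Hz.
6 Hz ≤ fs/2 = 13 Hz, appears at 6 Hz.
46 Hz mod fs = 20 Hz.
20 Hz > fs/2 = 13 Hz, folds to fs − 20 Hz = 6 Hz.
82 Hz mod fs = 4 Hz.
4 Hz ≤ fs/2 = 13 Hz, appears at 4 Hz.
94 Hz mod fs = 16 Hz.
16 Hz > fs/2 = 13 Hz, folds to fs − 16 Hz = 10 Hz.
Distinct values: {4 Hz, 6 Hz, 10 Hz}.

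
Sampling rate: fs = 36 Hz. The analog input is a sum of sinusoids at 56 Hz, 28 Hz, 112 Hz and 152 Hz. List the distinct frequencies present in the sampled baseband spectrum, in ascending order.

4 Hz, 8 Hz, 16 Hz

fs/2 = 18 Hz.
56 Hz mod fs = 20 Hz.
20 Hz > fs/2 = 18 Hz, folds to fs − 20 Hz = 16 Hz.
28 Hz > fs/2 = 18 Hz, folds to fs − 28 Hz = 8 Hz.
112 Hz mod fs = 4 Hz.
4 Hz ≤ fs/2 = 18 Hz, appears at 4 Hz.
152 Hz mod fs = 8 Hz.
8 Hz ≤ fs/2 = 18 Hz, appears at 8 Hz.
Distinct values: {4 Hz, 8 Hz, 16 Hz}.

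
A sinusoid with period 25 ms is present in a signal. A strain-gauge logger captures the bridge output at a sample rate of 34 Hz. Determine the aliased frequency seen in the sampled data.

6 Hz

T = 25 ms → f = 1/T = 40 Hz.
40 Hz mod fs = 6 Hz.
6 Hz ≤ fs/2 = 17 Hz, appears at 6 Hz.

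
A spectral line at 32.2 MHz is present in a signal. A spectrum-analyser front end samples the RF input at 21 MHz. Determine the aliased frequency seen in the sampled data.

32.2 MHz mod fs = 11.2 MHz.
11.2 MHz > fs/2 = 10.5 MHz, folds to fs − 11.2 MHz = 9.8 MHz.

9.8 MHz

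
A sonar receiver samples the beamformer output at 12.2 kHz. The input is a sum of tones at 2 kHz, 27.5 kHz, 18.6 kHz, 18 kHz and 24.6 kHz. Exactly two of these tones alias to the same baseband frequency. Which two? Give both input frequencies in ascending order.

18 kHz, 18.6 kHz

fs/2 = 6.1 kHz.
2 kHz ≤ fs/2 = 6.1 kHz, passes unchanged.
27.5 kHz mod fs = 3.1 kHz.
3.1 kHz ≤ fs/2 = 6.1 kHz, appears at 3.1 kHz.
18.6 kHz mod fs = 6.4 kHz.
6.4 kHz > fs/2 = 6.1 kHz, folds to fs − 6.4 kHz = 5.8 kHz.
18 kHz mod fs = 5.8 kHz.
5.8 kHz ≤ fs/2 = 6.1 kHz, appears at 5.8 kHz.
24.6 kHz mod fs = 0.2 kHz.
0.2 kHz ≤ fs/2 = 6.1 kHz, appears at 0.2 kHz.
18 kHz and 18.6 kHz both map to 5.8 kHz.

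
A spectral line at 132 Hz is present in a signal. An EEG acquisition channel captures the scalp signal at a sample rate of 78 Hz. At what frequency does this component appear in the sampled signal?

132 Hz mod fs = 54 Hz.
54 Hz > fs/2 = 39 Hz, folds to fs − 54 Hz = 24 Hz.

24 Hz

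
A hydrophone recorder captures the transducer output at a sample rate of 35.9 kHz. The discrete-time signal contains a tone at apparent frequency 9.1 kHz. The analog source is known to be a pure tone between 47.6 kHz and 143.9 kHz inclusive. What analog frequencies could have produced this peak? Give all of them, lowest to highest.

62.7 kHz, 80.9 kHz, 98.6 kHz, 116.8 kHz, 134.5 kHz

Frequencies that alias to 9.1 kHz are k·fs ± 9.1 kHz for integer k ≥ 0.
k=0: 9.1 kHz.
k=1: 26.8 kHz, 45 kHz.
k=2: 62.7 kHz, 80.9 kHz.
k=3: 98.6 kHz, 116.8 kHz.
k=4: 134.5 kHz, 152.7 kHz.
k=5: 170.4 kHz, 188.6 kHz.
Within [47.6 kHz, 143.9 kHz]: 62.7 kHz, 80.9 kHz, 98.6 kHz, 116.8 kHz, 134.5 kHz.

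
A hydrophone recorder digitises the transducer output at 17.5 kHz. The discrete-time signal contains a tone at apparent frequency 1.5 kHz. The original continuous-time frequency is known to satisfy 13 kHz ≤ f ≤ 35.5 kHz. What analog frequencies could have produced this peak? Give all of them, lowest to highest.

Frequencies that alias to 1.5 kHz are k·fs ± 1.5 kHz for integer k ≥ 0.
k=0: 1.5 kHz.
k=1: 16 kHz, 19 kHz.
k=2: 33.5 kHz, 36.5 kHz.
k=3: 51 kHz, 54 kHz.
Within [13 kHz, 35.5 kHz]: 16 kHz, 19 kHz, 33.5 kHz.

16 kHz, 19 kHz, 33.5 kHz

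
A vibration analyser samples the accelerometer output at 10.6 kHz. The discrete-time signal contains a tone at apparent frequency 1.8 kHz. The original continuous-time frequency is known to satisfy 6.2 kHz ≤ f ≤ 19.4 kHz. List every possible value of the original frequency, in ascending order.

8.8 kHz, 12.4 kHz, 19.4 kHz

Frequencies that alias to 1.8 kHz are k·fs ± 1.8 kHz for integer k ≥ 0.
k=0: 1.8 kHz.
k=1: 8.8 kHz, 12.4 kHz.
k=2: 19.4 kHz, 23 kHz.
k=3: 30 kHz, 33.6 kHz.
Within [6.2 kHz, 19.4 kHz]: 8.8 kHz, 12.4 kHz, 19.4 kHz.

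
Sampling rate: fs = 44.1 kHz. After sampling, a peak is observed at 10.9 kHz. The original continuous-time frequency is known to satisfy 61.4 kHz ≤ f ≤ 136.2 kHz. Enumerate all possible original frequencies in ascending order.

77.3 kHz, 99.1 kHz, 121.4 kHz

Frequencies that alias to 10.9 kHz are k·fs ± 10.9 kHz for integer k ≥ 0.
k=0: 10.9 kHz.
k=1: 33.2 kHz, 55 kHz.
k=2: 77.3 kHz, 99.1 kHz.
k=3: 121.4 kHz, 143.2 kHz.
k=4: 165.5 kHz, 187.3 kHz.
Within [61.4 kHz, 136.2 kHz]: 77.3 kHz, 99.1 kHz, 121.4 kHz.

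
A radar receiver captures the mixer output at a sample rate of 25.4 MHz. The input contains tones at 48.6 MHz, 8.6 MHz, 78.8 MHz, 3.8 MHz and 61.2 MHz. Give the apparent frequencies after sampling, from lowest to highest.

2.2 MHz, 2.6 MHz, 3.8 MHz, 8.6 MHz, 10.4 MHz

fs/2 = 12.7 MHz.
48.6 MHz mod fs = 23.2 MHz.
23.2 MHz > fs/2 = 12.7 MHz, folds to fs − 23.2 MHz = 2.2 MHz.
8.6 MHz ≤ fs/2 = 12.7 MHz, passes unchanged.
78.8 MHz mod fs = 2.6 MHz.
2.6 MHz ≤ fs/2 = 12.7 MHz, appears at 2.6 MHz.
3.8 MHz ≤ fs/2 = 12.7 MHz, passes unchanged.
61.2 MHz mod fs = 10.4 MHz.
10.4 MHz ≤ fs/2 = 12.7 MHz, appears at 10.4 MHz.
Distinct values: {2.2 MHz, 2.6 MHz, 3.8 MHz, 8.6 MHz, 10.4 MHz}.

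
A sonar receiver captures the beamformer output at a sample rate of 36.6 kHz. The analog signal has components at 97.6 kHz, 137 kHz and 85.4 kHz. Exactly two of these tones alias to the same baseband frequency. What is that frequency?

12.2 kHz

fs/2 = 18.3 kHz.
97.6 kHz mod fs = 24.4 kHz.
24.4 kHz > fs/2 = 18.3 kHz, folds to fs − 24.4 kHz = 12.2 kHz.
137 kHz mod fs = 27.2 kHz.
27.2 kHz > fs/2 = 18.3 kHz, folds to fs − 27.2 kHz = 9.4 kHz.
85.4 kHz mod fs = 12.2 kHz.
12.2 kHz ≤ fs/2 = 18.3 kHz, appears at 12.2 kHz.
85.4 kHz and 97.6 kHz both map to 12.2 kHz.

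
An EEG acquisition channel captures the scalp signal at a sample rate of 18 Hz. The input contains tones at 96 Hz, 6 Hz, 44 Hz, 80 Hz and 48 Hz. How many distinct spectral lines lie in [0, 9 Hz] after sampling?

fs/2 = 9 Hz.
96 Hz mod fs = 6 Hz.
6 Hz ≤ fs/2 = 9 Hz, appears at 6 Hz.
6 Hz ≤ fs/2 = 9 Hz, passes unchanged.
44 Hz mod fs = 8 Hz.
8 Hz ≤ fs/2 = 9 Hz, appears at 8 Hz.
80 Hz mod fs = 8 Hz.
8 Hz ≤ fs/2 = 9 Hz, appears at 8 Hz.
48 Hz mod fs = 12 Hz.
12 Hz > fs/2 = 9 Hz, folds to fs − 12 Hz = 6 Hz.
Distinct values: {6 Hz, 8 Hz} → 2.

2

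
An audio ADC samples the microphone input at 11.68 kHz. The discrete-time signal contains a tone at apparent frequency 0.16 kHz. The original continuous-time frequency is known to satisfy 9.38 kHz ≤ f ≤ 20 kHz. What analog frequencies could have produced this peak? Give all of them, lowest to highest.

Frequencies that alias to 0.16 kHz are k·fs ± 0.16 kHz for integer k ≥ 0.
k=0: 0.16 kHz.
k=1: 11.52 kHz, 11.84 kHz.
k=2: 23.2 kHz, 23.52 kHz.
Within [9.38 kHz, 20 kHz]: 11.52 kHz, 11.84 kHz.

11.52 kHz, 11.84 kHz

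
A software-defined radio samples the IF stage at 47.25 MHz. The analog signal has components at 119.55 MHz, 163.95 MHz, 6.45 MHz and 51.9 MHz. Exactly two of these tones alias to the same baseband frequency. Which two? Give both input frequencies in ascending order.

119.55 MHz, 163.95 MHz

fs/2 = 23.625 MHz.
119.55 MHz mod fs = 25.05 MHz.
25.05 MHz > fs/2 = 23.625 MHz, folds to fs − 25.05 MHz = 22.2 MHz.
163.95 MHz mod fs = 22.2 MHz.
22.2 MHz ≤ fs/2 = 23.625 MHz, appears at 22.2 MHz.
6.45 MHz ≤ fs/2 = 23.625 MHz, passes unchanged.
51.9 MHz mod fs = 4.65 MHz.
4.65 MHz ≤ fs/2 = 23.625 MHz, appears at 4.65 MHz.
119.55 MHz and 163.95 MHz both map to 22.2 MHz.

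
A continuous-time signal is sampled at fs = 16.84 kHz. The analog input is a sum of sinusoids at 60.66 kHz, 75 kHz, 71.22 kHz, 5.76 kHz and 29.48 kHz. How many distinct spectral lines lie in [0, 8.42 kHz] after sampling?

5

fs/2 = 8.42 kHz.
60.66 kHz mod fs = 10.14 kHz.
10.14 kHz > fs/2 = 8.42 kHz, folds to fs − 10.14 kHz = 6.7 kHz.
75 kHz mod fs = 7.64 kHz.
7.64 kHz ≤ fs/2 = 8.42 kHz, appears at 7.64 kHz.
71.22 kHz mod fs = 3.86 kHz.
3.86 kHz ≤ fs/2 = 8.42 kHz, appears at 3.86 kHz.
5.76 kHz ≤ fs/2 = 8.42 kHz, passes unchanged.
29.48 kHz mod fs = 12.64 kHz.
12.64 kHz > fs/2 = 8.42 kHz, folds to fs − 12.64 kHz = 4.2 kHz.
Distinct values: {3.86 kHz, 4.2 kHz, 5.76 kHz, 6.7 kHz, 7.64 kHz} → 5.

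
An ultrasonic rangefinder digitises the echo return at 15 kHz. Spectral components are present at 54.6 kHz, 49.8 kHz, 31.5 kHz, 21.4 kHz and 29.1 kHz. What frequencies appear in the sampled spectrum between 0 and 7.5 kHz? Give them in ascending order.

0.9 kHz, 1.5 kHz, 4.8 kHz, 5.4 kHz, 6.4 kHz

fs/2 = 7.5 kHz.
54.6 kHz mod fs = 9.6 kHz.
9.6 kHz > fs/2 = 7.5 kHz, folds to fs − 9.6 kHz = 5.4 kHz.
49.8 kHz mod fs = 4.8 kHz.
4.8 kHz ≤ fs/2 = 7.5 kHz, appears at 4.8 kHz.
31.5 kHz mod fs = 1.5 kHz.
1.5 kHz ≤ fs/2 = 7.5 kHz, appears at 1.5 kHz.
21.4 kHz mod fs = 6.4 kHz.
6.4 kHz ≤ fs/2 = 7.5 kHz, appears at 6.4 kHz.
29.1 kHz mod fs = 14.1 kHz.
14.1 kHz > fs/2 = 7.5 kHz, folds to fs − 14.1 kHz = 0.9 kHz.
Distinct values: {0.9 kHz, 1.5 kHz, 4.8 kHz, 5.4 kHz, 6.4 kHz}.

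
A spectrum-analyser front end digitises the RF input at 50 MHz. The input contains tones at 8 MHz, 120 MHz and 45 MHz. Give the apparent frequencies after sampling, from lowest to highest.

5 MHz, 8 MHz, 20 MHz

fs/2 = 25 MHz.
8 MHz ≤ fs/2 = 25 MHz, passes unchanged.
120 MHz mod fs = 20 MHz.
20 MHz ≤ fs/2 = 25 MHz, appears at 20 MHz.
45 MHz > fs/2 = 25 MHz, folds to fs − 45 MHz = 5 MHz.
Distinct values: {5 MHz, 8 MHz, 20 MHz}.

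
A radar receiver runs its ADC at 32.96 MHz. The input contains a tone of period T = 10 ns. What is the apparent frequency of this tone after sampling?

T = 10 ns → f = 1/T = 100 MHz.
100 MHz mod fs = 1.12 MHz.
1.12 MHz ≤ fs/2 = 16.48 MHz, appears at 1.12 MHz.

1.12 MHz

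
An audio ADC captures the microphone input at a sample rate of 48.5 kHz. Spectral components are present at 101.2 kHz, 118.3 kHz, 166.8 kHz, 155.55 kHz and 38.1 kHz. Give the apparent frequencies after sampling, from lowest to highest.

fs/2 = 24.25 kHz.
101.2 kHz mod fs = 4.2 kHz.
4.2 kHz ≤ fs/2 = 24.25 kHz, appears at 4.2 kHz.
118.3 kHz mod fs = 21.3 kHz.
21.3 kHz ≤ fs/2 = 24.25 kHz, appears at 21.3 kHz.
166.8 kHz mod fs = 21.3 kHz.
21.3 kHz ≤ fs/2 = 24.25 kHz, appears at 21.3 kHz.
155.55 kHz mod fs = 10.05 kHz.
10.05 kHz ≤ fs/2 = 24.25 kHz, appears at 10.05 kHz.
38.1 kHz > fs/2 = 24.25 kHz, folds to fs − 38.1 kHz = 10.4 kHz.
Distinct values: {4.2 kHz, 10.05 kHz, 10.4 kHz, 21.3 kHz}.

4.2 kHz, 10.05 kHz, 10.4 kHz, 21.3 kHz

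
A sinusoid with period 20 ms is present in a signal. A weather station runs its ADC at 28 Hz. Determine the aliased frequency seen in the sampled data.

T = 20 ms → f = 1/T = 50 Hz.
50 Hz mod fs = 22 Hz.
22 Hz > fs/2 = 14 Hz, folds to fs − 22 Hz = 6 Hz.

6 Hz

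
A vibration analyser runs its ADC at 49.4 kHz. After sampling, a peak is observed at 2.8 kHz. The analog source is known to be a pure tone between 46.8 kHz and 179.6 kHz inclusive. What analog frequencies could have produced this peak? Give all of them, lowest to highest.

Frequencies that alias to 2.8 kHz are k·fs ± 2.8 kHz for integer k ≥ 0.
k=0: 2.8 kHz.
k=1: 46.6 kHz, 52.2 kHz.
k=2: 96 kHz, 101.6 kHz.
k=3: 145.4 kHz, 151 kHz.
k=4: 194.8 kHz, 200.4 kHz.
Within [46.8 kHz, 179.6 kHz]: 52.2 kHz, 96 kHz, 101.6 kHz, 145.4 kHz, 151 kHz.

52.2 kHz, 96 kHz, 101.6 kHz, 145.4 kHz, 151 kHz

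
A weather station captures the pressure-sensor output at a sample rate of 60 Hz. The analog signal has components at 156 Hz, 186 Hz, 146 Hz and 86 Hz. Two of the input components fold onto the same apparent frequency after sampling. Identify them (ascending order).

fs/2 = 30 Hz.
156 Hz mod fs = 36 Hz.
36 Hz > fs/2 = 30 Hz, folds to fs − 36 Hz = 24 Hz.
186 Hz mod fs = 6 Hz.
6 Hz ≤ fs/2 = 30 Hz, appears at 6 Hz.
146 Hz mod fs = 26 Hz.
26 Hz ≤ fs/2 = 30 Hz, appears at 26 Hz.
86 Hz mod fs = 26 Hz.
26 Hz ≤ fs/2 = 30 Hz, appears at 26 Hz.
86 Hz and 146 Hz both map to 26 Hz.

86 Hz, 146 Hz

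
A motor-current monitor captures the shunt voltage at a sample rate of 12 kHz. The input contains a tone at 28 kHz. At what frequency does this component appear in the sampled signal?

28 kHz mod fs = 4 kHz.
4 kHz ≤ fs/2 = 6 kHz, appears at 4 kHz.

4 kHz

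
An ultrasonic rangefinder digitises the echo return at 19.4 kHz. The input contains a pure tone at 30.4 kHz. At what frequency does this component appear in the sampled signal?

8.4 kHz

30.4 kHz mod fs = 11 kHz.
11 kHz > fs/2 = 9.7 kHz, folds to fs − 11 kHz = 8.4 kHz.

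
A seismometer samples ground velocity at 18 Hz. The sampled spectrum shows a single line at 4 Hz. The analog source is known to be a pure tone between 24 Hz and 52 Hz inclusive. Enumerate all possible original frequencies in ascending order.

Frequencies that alias to 4 Hz are k·fs ± 4 Hz for integer k ≥ 0.
k=0: 4 Hz.
k=1: 14 Hz, 22 Hz.
k=2: 32 Hz, 40 Hz.
k=3: 50 Hz, 58 Hz.
k=4: 68 Hz, 76 Hz.
Within [24 Hz, 52 Hz]: 32 Hz, 40 Hz, 50 Hz.

32 Hz, 40 Hz, 50 Hz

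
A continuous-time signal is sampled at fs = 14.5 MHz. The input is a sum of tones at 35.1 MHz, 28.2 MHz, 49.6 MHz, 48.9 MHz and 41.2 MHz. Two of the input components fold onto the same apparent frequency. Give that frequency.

fs/2 = 7.25 MHz.
35.1 MHz mod fs = 6.1 MHz.
6.1 MHz ≤ fs/2 = 7.25 MHz, appears at 6.1 MHz.
28.2 MHz mod fs = 13.7 MHz.
13.7 MHz > fs/2 = 7.25 MHz, folds to fs − 13.7 MHz = 0.8 MHz.
49.6 MHz mod fs = 6.1 MHz.
6.1 MHz ≤ fs/2 = 7.25 MHz, appears at 6.1 MHz.
48.9 MHz mod fs = 5.4 MHz.
5.4 MHz ≤ fs/2 = 7.25 MHz, appears at 5.4 MHz.
41.2 MHz mod fs = 12.2 MHz.
12.2 MHz > fs/2 = 7.25 MHz, folds to fs − 12.2 MHz = 2.3 MHz.
35.1 MHz and 49.6 MHz both map to 6.1 MHz.

6.1 MHz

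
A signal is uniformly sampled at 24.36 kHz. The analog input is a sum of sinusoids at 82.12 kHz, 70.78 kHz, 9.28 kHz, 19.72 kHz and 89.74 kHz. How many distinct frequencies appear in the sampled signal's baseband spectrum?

fs/2 = 12.18 kHz.
82.12 kHz mod fs = 9.04 kHz.
9.04 kHz ≤ fs/2 = 12.18 kHz, appears at 9.04 kHz.
70.78 kHz mod fs = 22.06 kHz.
22.06 kHz > fs/2 = 12.18 kHz, folds to fs − 22.06 kHz = 2.3 kHz.
9.28 kHz ≤ fs/2 = 12.18 kHz, passes unchanged.
19.72 kHz > fs/2 = 12.18 kHz, folds to fs − 19.72 kHz = 4.64 kHz.
89.74 kHz mod fs = 16.66 kHz.
16.66 kHz > fs/2 = 12.18 kHz, folds to fs − 16.66 kHz = 7.7 kHz.
Distinct values: {2.3 kHz, 4.64 kHz, 7.7 kHz, 9.04 kHz, 9.28 kHz} → 5.

5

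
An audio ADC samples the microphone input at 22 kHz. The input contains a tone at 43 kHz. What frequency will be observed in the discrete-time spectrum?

1 kHz

43 kHz mod fs = 21 kHz.
21 kHz > fs/2 = 11 kHz, folds to fs − 21 kHz = 1 kHz.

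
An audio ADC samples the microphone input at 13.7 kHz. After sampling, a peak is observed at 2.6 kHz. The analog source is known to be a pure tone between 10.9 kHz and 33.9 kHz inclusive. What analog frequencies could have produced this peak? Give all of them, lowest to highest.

Frequencies that alias to 2.6 kHz are k·fs ± 2.6 kHz for integer k ≥ 0.
k=0: 2.6 kHz.
k=1: 11.1 kHz, 16.3 kHz.
k=2: 24.8 kHz, 30 kHz.
k=3: 38.5 kHz, 43.7 kHz.
Within [10.9 kHz, 33.9 kHz]: 11.1 kHz, 16.3 kHz, 24.8 kHz, 30 kHz.

11.1 kHz, 16.3 kHz, 24.8 kHz, 30 kHz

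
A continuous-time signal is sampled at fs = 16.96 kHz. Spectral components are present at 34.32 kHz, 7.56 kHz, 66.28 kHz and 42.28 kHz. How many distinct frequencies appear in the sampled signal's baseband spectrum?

fs/2 = 8.48 kHz.
34.32 kHz mod fs = 0.4 kHz.
0.4 kHz ≤ fs/2 = 8.48 kHz, appears at 0.4 kHz.
7.56 kHz ≤ fs/2 = 8.48 kHz, passes unchanged.
66.28 kHz mod fs = 15.4 kHz.
15.4 kHz > fs/2 = 8.48 kHz, folds to fs − 15.4 kHz = 1.56 kHz.
42.28 kHz mod fs = 8.36 kHz.
8.36 kHz ≤ fs/2 = 8.48 kHz, appears at 8.36 kHz.
Distinct values: {0.4 kHz, 1.56 kHz, 7.56 kHz, 8.36 kHz} → 4.

4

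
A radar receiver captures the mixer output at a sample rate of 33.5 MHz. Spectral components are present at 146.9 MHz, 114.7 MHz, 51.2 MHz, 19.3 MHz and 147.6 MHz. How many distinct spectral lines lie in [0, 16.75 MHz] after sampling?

fs/2 = 16.75 MHz.
146.9 MHz mod fs = 12.9 MHz.
12.9 MHz ≤ fs/2 = 16.75 MHz, appears at 12.9 MHz.
114.7 MHz mod fs = 14.2 MHz.
14.2 MHz ≤ fs/2 = 16.75 MHz, appears at 14.2 MHz.
51.2 MHz mod fs = 17.7 MHz.
17.7 MHz > fs/2 = 16.75 MHz, folds to fs − 17.7 MHz = 15.8 MHz.
19.3 MHz > fs/2 = 16.75 MHz, folds to fs − 19.3 MHz = 14.2 MHz.
147.6 MHz mod fs = 13.6 MHz.
13.6 MHz ≤ fs/2 = 16.75 MHz, appears at 13.6 MHz.
Distinct values: {12.9 MHz, 13.6 MHz, 14.2 MHz, 15.8 MHz} → 4.

4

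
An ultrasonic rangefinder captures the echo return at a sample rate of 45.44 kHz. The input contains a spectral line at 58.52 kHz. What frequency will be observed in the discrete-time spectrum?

13.08 kHz

58.52 kHz mod fs = 13.08 kHz.
13.08 kHz ≤ fs/2 = 22.72 kHz, appears at 13.08 kHz.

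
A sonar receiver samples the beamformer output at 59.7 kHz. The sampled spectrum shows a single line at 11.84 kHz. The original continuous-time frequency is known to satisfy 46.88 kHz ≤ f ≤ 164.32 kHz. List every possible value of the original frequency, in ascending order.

47.86 kHz, 71.54 kHz, 107.56 kHz, 131.24 kHz

Frequencies that alias to 11.84 kHz are k·fs ± 11.84 kHz for integer k ≥ 0.
k=0: 11.84 kHz.
k=1: 47.86 kHz, 71.54 kHz.
k=2: 107.56 kHz, 131.24 kHz.
k=3: 167.26 kHz, 190.94 kHz.
Within [46.88 kHz, 164.32 kHz]: 47.86 kHz, 71.54 kHz, 107.56 kHz, 131.24 kHz.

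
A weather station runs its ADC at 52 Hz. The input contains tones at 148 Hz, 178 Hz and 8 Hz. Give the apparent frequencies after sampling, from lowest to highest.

8 Hz, 22 Hz

fs/2 = 26 Hz.
148 Hz mod fs = 44 Hz.
44 Hz > fs/2 = 26 Hz, folds to fs − 44 Hz = 8 Hz.
178 Hz mod fs = 22 Hz.
22 Hz ≤ fs/2 = 26 Hz, appears at 22 Hz.
8 Hz ≤ fs/2 = 26 Hz, passes unchanged.
Distinct values: {8 Hz, 22 Hz}.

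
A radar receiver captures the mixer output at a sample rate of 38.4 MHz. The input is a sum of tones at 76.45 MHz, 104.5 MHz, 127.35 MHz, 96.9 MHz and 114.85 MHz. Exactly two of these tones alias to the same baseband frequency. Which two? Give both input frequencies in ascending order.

fs/2 = 19.2 MHz.
76.45 MHz mod fs = 38.05 MHz.
38.05 MHz > fs/2 = 19.2 MHz, folds to fs − 38.05 MHz = 0.35 MHz.
104.5 MHz mod fs = 27.7 MHz.
27.7 MHz > fs/2 = 19.2 MHz, folds to fs − 27.7 MHz = 10.7 MHz.
127.35 MHz mod fs = 12.15 MHz.
12.15 MHz ≤ fs/2 = 19.2 MHz, appears at 12.15 MHz.
96.9 MHz mod fs = 20.1 MHz.
20.1 MHz > fs/2 = 19.2 MHz, folds to fs − 20.1 MHz = 18.3 MHz.
114.85 MHz mod fs = 38.05 MHz.
38.05 MHz > fs/2 = 19.2 MHz, folds to fs − 38.05 MHz = 0.35 MHz.
76.45 MHz and 114.85 MHz both map to 0.35 MHz.

76.45 MHz, 114.85 MHz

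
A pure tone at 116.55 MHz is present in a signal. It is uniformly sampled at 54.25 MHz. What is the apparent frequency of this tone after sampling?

8.05 MHz

116.55 MHz mod fs = 8.05 MHz.
8.05 MHz ≤ fs/2 = 27.125 MHz, appears at 8.05 MHz.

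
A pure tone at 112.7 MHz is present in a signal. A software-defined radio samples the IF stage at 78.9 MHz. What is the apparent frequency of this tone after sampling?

33.8 MHz

112.7 MHz mod fs = 33.8 MHz.
33.8 MHz ≤ fs/2 = 39.45 MHz, appears at 33.8 MHz.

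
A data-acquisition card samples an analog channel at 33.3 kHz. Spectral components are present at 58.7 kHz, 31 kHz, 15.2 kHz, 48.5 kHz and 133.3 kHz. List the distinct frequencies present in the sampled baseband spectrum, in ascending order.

0.1 kHz, 2.3 kHz, 7.9 kHz, 15.2 kHz

fs/2 = 16.65 kHz.
58.7 kHz mod fs = 25.4 kHz.
25.4 kHz > fs/2 = 16.65 kHz, folds to fs − 25.4 kHz = 7.9 kHz.
31 kHz > fs/2 = 16.65 kHz, folds to fs − 31 kHz = 2.3 kHz.
15.2 kHz ≤ fs/2 = 16.65 kHz, passes unchanged.
48.5 kHz mod fs = 15.2 kHz.
15.2 kHz ≤ fs/2 = 16.65 kHz, appears at 15.2 kHz.
133.3 kHz mod fs = 0.1 kHz.
0.1 kHz ≤ fs/2 = 16.65 kHz, appears at 0.1 kHz.
Distinct values: {0.1 kHz, 2.3 kHz, 7.9 kHz, 15.2 kHz}.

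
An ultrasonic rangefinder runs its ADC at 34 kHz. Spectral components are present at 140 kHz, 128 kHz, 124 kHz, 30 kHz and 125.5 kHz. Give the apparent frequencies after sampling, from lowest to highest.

4 kHz, 8 kHz, 10.5 kHz, 12 kHz

fs/2 = 17 kHz.
140 kHz mod fs = 4 kHz.
4 kHz ≤ fs/2 = 17 kHz, appears at 4 kHz.
128 kHz mod fs = 26 kHz.
26 kHz > fs/2 = 17 kHz, folds to fs − 26 kHz = 8 kHz.
124 kHz mod fs = 22 kHz.
22 kHz > fs/2 = 17 kHz, folds to fs − 22 kHz = 12 kHz.
30 kHz > fs/2 = 17 kHz, folds to fs − 30 kHz = 4 kHz.
125.5 kHz mod fs = 23.5 kHz.
23.5 kHz > fs/2 = 17 kHz, folds to fs − 23.5 kHz = 10.5 kHz.
Distinct values: {4 kHz, 8 kHz, 10.5 kHz, 12 kHz}.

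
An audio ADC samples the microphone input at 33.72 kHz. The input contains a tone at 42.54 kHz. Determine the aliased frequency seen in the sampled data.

42.54 kHz mod fs = 8.82 kHz.
8.82 kHz ≤ fs/2 = 16.86 kHz, appears at 8.82 kHz.

8.82 kHz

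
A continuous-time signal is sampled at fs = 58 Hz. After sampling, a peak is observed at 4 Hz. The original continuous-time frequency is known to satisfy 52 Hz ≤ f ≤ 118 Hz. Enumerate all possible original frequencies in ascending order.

54 Hz, 62 Hz, 112 Hz

Frequencies that alias to 4 Hz are k·fs ± 4 Hz for integer k ≥ 0.
k=0: 4 Hz.
k=1: 54 Hz, 62 Hz.
k=2: 112 Hz, 120 Hz.
k=3: 170 Hz, 178 Hz.
Within [52 Hz, 118 Hz]: 54 Hz, 62 Hz, 112 Hz.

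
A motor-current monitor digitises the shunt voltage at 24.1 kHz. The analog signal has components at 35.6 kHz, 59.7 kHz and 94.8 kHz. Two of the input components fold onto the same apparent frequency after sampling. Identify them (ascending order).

35.6 kHz, 59.7 kHz

fs/2 = 12.05 kHz.
35.6 kHz mod fs = 11.5 kHz.
11.5 kHz ≤ fs/2 = 12.05 kHz, appears at 11.5 kHz.
59.7 kHz mod fs = 11.5 kHz.
11.5 kHz ≤ fs/2 = 12.05 kHz, appears at 11.5 kHz.
94.8 kHz mod fs = 22.5 kHz.
22.5 kHz > fs/2 = 12.05 kHz, folds to fs − 22.5 kHz = 1.6 kHz.
35.6 kHz and 59.7 kHz both map to 11.5 kHz.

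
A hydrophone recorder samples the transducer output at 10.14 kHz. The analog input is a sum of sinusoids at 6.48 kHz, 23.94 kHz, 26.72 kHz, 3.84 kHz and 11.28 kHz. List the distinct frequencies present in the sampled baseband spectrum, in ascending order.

1.14 kHz, 3.66 kHz, 3.7 kHz, 3.84 kHz

fs/2 = 5.07 kHz.
6.48 kHz > fs/2 = 5.07 kHz, folds to fs − 6.48 kHz = 3.66 kHz.
23.94 kHz mod fs = 3.66 kHz.
3.66 kHz ≤ fs/2 = 5.07 kHz, appears at 3.66 kHz.
26.72 kHz mod fs = 6.44 kHz.
6.44 kHz > fs/2 = 5.07 kHz, folds to fs − 6.44 kHz = 3.7 kHz.
3.84 kHz ≤ fs/2 = 5.07 kHz, passes unchanged.
11.28 kHz mod fs = 1.14 kHz.
1.14 kHz ≤ fs/2 = 5.07 kHz, appears at 1.14 kHz.
Distinct values: {1.14 kHz, 3.66 kHz, 3.7 kHz, 3.84 kHz}.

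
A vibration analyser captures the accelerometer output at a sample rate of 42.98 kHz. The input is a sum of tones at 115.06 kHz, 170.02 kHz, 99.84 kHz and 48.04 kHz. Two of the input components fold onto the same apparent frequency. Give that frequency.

fs/2 = 21.49 kHz.
115.06 kHz mod fs = 29.1 kHz.
29.1 kHz > fs/2 = 21.49 kHz, folds to fs − 29.1 kHz = 13.88 kHz.
170.02 kHz mod fs = 41.08 kHz.
41.08 kHz > fs/2 = 21.49 kHz, folds to fs − 41.08 kHz = 1.9 kHz.
99.84 kHz mod fs = 13.88 kHz.
13.88 kHz ≤ fs/2 = 21.49 kHz, appears at 13.88 kHz.
48.04 kHz mod fs = 5.06 kHz.
5.06 kHz ≤ fs/2 = 21.49 kHz, appears at 5.06 kHz.
99.84 kHz and 115.06 kHz both map to 13.88 kHz.

13.88 kHz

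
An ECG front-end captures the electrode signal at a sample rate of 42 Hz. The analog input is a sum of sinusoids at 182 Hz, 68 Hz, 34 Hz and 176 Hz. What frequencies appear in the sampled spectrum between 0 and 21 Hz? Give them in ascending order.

8 Hz, 14 Hz, 16 Hz

fs/2 = 21 Hz.
182 Hz mod fs = 14 Hz.
14 Hz ≤ fs/2 = 21 Hz, appears at 14 Hz.
68 Hz mod fs = 26 Hz.
26 Hz > fs/2 = 21 Hz, folds to fs − 26 Hz = 16 Hz.
34 Hz > fs/2 = 21 Hz, folds to fs − 34 Hz = 8 Hz.
176 Hz mod fs = 8 Hz.
8 Hz ≤ fs/2 = 21 Hz, appears at 8 Hz.
Distinct values: {8 Hz, 14 Hz, 16 Hz}.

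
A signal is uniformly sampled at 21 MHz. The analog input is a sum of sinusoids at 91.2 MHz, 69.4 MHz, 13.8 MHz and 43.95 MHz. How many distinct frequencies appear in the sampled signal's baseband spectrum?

fs/2 = 10.5 MHz.
91.2 MHz mod fs = 7.2 MHz.
7.2 MHz ≤ fs/2 = 10.5 MHz, appears at 7.2 MHz.
69.4 MHz mod fs = 6.4 MHz.
6.4 MHz ≤ fs/2 = 10.5 MHz, appears at 6.4 MHz.
13.8 MHz > fs/2 = 10.5 MHz, folds to fs − 13.8 MHz = 7.2 MHz.
43.95 MHz mod fs = 1.95 MHz.
1.95 MHz ≤ fs/2 = 10.5 MHz, appears at 1.95 MHz.
Distinct values: {1.95 MHz, 6.4 MHz, 7.2 MHz} → 3.

3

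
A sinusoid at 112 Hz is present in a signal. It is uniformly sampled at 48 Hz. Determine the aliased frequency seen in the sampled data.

16 Hz

112 Hz mod fs = 16 Hz.
16 Hz ≤ fs/2 = 24 Hz, appears at 16 Hz.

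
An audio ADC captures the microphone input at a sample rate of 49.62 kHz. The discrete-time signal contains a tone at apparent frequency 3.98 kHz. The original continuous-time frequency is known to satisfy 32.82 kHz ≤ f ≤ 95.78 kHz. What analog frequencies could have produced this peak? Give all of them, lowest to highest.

Frequencies that alias to 3.98 kHz are k·fs ± 3.98 kHz for integer k ≥ 0.
k=0: 3.98 kHz.
k=1: 45.64 kHz, 53.6 kHz.
k=2: 95.26 kHz, 103.22 kHz.
k=3: 144.88 kHz, 152.84 kHz.
Within [32.82 kHz, 95.78 kHz]: 45.64 kHz, 53.6 kHz, 95.26 kHz.

45.64 kHz, 53.6 kHz, 95.26 kHz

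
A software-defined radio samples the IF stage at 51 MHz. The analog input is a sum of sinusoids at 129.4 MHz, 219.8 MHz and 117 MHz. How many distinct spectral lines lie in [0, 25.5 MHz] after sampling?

fs/2 = 25.5 MHz.
129.4 MHz mod fs = 27.4 MHz.
27.4 MHz > fs/2 = 25.5 MHz, folds to fs − 27.4 MHz = 23.6 MHz.
219.8 MHz mod fs = 15.8 MHz.
15.8 MHz ≤ fs/2 = 25.5 MHz, appears at 15.8 MHz.
117 MHz mod fs = 15 MHz.
15 MHz ≤ fs/2 = 25.5 MHz, appears at 15 MHz.
Distinct values: {15 MHz, 15.8 MHz, 23.6 MHz} → 3.

3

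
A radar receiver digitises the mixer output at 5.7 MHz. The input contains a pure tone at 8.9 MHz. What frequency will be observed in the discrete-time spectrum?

2.5 MHz

8.9 MHz mod fs = 3.2 MHz.
3.2 MHz > fs/2 = 2.85 MHz, folds to fs − 3.2 MHz = 2.5 MHz.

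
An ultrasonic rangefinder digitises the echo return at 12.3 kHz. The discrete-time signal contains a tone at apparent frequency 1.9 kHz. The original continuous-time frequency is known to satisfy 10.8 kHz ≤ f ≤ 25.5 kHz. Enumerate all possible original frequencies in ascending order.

Frequencies that alias to 1.9 kHz are k·fs ± 1.9 kHz for integer k ≥ 0.
k=0: 1.9 kHz.
k=1: 10.4 kHz, 14.2 kHz.
k=2: 22.7 kHz, 26.5 kHz.
k=3: 35 kHz, 38.8 kHz.
Within [10.8 kHz, 25.5 kHz]: 14.2 kHz, 22.7 kHz.

14.2 kHz, 22.7 kHz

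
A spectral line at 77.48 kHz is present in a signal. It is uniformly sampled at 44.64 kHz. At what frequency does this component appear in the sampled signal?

77.48 kHz mod fs = 32.84 kHz.
32.84 kHz > fs/2 = 22.32 kHz, folds to fs − 32.84 kHz = 11.8 kHz.

11.8 kHz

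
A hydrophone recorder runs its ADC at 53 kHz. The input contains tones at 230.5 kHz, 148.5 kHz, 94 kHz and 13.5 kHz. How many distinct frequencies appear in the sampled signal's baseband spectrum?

fs/2 = 26.5 kHz.
230.5 kHz mod fs = 18.5 kHz.
18.5 kHz ≤ fs/2 = 26.5 kHz, appears at 18.5 kHz.
148.5 kHz mod fs = 42.5 kHz.
42.5 kHz > fs/2 = 26.5 kHz, folds to fs − 42.5 kHz = 10.5 kHz.
94 kHz mod fs = 41 kHz.
41 kHz > fs/2 = 26.5 kHz, folds to fs − 41 kHz = 12 kHz.
13.5 kHz ≤ fs/2 = 26.5 kHz, passes unchanged.
Distinct values: {10.5 kHz, 12 kHz, 13.5 kHz, 18.5 kHz} → 4.

4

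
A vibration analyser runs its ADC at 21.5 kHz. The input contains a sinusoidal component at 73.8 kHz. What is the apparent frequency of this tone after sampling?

73.8 kHz mod fs = 9.3 kHz.
9.3 kHz ≤ fs/2 = 10.75 kHz, appears at 9.3 kHz.

9.3 kHz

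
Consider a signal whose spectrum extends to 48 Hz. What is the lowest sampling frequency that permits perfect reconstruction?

96 Hz

Nyquist rate = 2 × 48 Hz = 96 Hz.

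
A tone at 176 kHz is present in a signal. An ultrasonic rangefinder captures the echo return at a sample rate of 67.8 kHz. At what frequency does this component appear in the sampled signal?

27.4 kHz

176 kHz mod fs = 40.4 kHz.
40.4 kHz > fs/2 = 33.9 kHz, folds to fs − 40.4 kHz = 27.4 kHz.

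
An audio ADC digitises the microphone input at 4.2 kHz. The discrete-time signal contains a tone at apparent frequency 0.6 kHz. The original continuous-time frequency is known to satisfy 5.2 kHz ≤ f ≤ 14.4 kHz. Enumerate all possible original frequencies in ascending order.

7.8 kHz, 9 kHz, 12 kHz, 13.2 kHz

Frequencies that alias to 0.6 kHz are k·fs ± 0.6 kHz for integer k ≥ 0.
k=0: 0.6 kHz.
k=1: 3.6 kHz, 4.8 kHz.
k=2: 7.8 kHz, 9 kHz.
k=3: 12 kHz, 13.2 kHz.
k=4: 16.2 kHz, 17.4 kHz.
Within [5.2 kHz, 14.4 kHz]: 7.8 kHz, 9 kHz, 12 kHz, 13.2 kHz.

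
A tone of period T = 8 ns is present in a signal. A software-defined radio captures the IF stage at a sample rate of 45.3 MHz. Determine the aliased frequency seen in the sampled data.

10.9 MHz

T = 8 ns → f = 1/T = 125 MHz.
125 MHz mod fs = 34.4 MHz.
34.4 MHz > fs/2 = 22.65 MHz, folds to fs − 34.4 MHz = 10.9 MHz.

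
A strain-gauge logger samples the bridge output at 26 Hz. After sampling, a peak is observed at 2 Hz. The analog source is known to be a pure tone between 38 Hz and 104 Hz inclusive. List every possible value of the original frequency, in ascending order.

Frequencies that alias to 2 Hz are k·fs ± 2 Hz for integer k ≥ 0.
k=0: 2 Hz.
k=1: 24 Hz, 28 Hz.
k=2: 50 Hz, 54 Hz.
k=3: 76 Hz, 80 Hz.
k=4: 102 Hz, 106 Hz.
k=5: 128 Hz, 132 Hz.
Within [38 Hz, 104 Hz]: 50 Hz, 54 Hz, 76 Hz, 80 Hz, 102 Hz.

50 Hz, 54 Hz, 76 Hz, 80 Hz, 102 Hz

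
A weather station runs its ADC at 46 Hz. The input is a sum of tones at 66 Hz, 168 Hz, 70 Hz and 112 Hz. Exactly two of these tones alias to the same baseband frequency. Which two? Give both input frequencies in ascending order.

fs/2 = 23 Hz.
66 Hz mod fs = 20 Hz.
20 Hz ≤ fs/2 = 23 Hz, appears at 20 Hz.
168 Hz mod fs = 30 Hz.
30 Hz > fs/2 = 23 Hz, folds to fs − 30 Hz = 16 Hz.
70 Hz mod fs = 24 Hz.
24 Hz > fs/2 = 23 Hz, folds to fs − 24 Hz = 22 Hz.
112 Hz mod fs = 20 Hz.
20 Hz ≤ fs/2 = 23 Hz, appears at 20 Hz.
66 Hz and 112 Hz both map to 20 Hz.

66 Hz, 112 Hz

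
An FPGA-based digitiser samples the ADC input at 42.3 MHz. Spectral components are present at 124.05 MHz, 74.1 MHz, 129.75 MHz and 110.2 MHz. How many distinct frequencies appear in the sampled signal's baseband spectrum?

3

fs/2 = 21.15 MHz.
124.05 MHz mod fs = 39.45 MHz.
39.45 MHz > fs/2 = 21.15 MHz, folds to fs − 39.45 MHz = 2.85 MHz.
74.1 MHz mod fs = 31.8 MHz.
31.8 MHz > fs/2 = 21.15 MHz, folds to fs − 31.8 MHz = 10.5 MHz.
129.75 MHz mod fs = 2.85 MHz.
2.85 MHz ≤ fs/2 = 21.15 MHz, appears at 2.85 MHz.
110.2 MHz mod fs = 25.6 MHz.
25.6 MHz > fs/2 = 21.15 MHz, folds to fs − 25.6 MHz = 16.7 MHz.
Distinct values: {2.85 MHz, 10.5 MHz, 16.7 MHz} → 3.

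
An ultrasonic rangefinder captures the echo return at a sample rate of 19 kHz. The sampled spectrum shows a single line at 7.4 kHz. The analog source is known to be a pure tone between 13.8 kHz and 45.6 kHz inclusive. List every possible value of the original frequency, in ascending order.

Frequencies that alias to 7.4 kHz are k·fs ± 7.4 kHz for integer k ≥ 0.
k=0: 7.4 kHz.
k=1: 11.6 kHz, 26.4 kHz.
k=2: 30.6 kHz, 45.4 kHz.
k=3: 49.6 kHz, 64.4 kHz.
Within [13.8 kHz, 45.6 kHz]: 26.4 kHz, 30.6 kHz, 45.4 kHz.

26.4 kHz, 30.6 kHz, 45.4 kHz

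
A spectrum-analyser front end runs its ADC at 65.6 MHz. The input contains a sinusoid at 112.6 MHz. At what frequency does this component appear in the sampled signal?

18.6 MHz

112.6 MHz mod fs = 47 MHz.
47 MHz > fs/2 = 32.8 MHz, folds to fs − 47 MHz = 18.6 MHz.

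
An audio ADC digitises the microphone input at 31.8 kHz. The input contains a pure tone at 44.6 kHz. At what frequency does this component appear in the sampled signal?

12.8 kHz

44.6 kHz mod fs = 12.8 kHz.
12.8 kHz ≤ fs/2 = 15.9 kHz, appears at 12.8 kHz.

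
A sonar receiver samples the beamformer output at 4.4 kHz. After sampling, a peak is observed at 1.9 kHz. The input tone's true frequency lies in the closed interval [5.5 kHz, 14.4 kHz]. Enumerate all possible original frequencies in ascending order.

6.3 kHz, 6.9 kHz, 10.7 kHz, 11.3 kHz

Frequencies that alias to 1.9 kHz are k·fs ± 1.9 kHz for integer k ≥ 0.
k=0: 1.9 kHz.
k=1: 2.5 kHz, 6.3 kHz.
k=2: 6.9 kHz, 10.7 kHz.
k=3: 11.3 kHz, 15.1 kHz.
k=4: 15.7 kHz, 19.5 kHz.
Within [5.5 kHz, 14.4 kHz]: 6.3 kHz, 6.9 kHz, 10.7 kHz, 11.3 kHz.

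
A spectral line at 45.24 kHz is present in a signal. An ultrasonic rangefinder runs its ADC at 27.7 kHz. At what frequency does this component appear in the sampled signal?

45.24 kHz mod fs = 17.54 kHz.
17.54 kHz > fs/2 = 13.85 kHz, folds to fs − 17.54 kHz = 10.16 kHz.

10.16 kHz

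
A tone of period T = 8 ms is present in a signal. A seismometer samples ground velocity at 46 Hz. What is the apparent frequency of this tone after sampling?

13 Hz

T = 8 ms → f = 1/T = 125 Hz.
125 Hz mod fs = 33 Hz.
33 Hz > fs/2 = 23 Hz, folds to fs − 33 Hz = 13 Hz.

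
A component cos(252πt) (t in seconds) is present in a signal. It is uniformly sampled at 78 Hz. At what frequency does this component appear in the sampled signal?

30 Hz

ω = 252π rad/s → f = ω/(2π) = 126 Hz.
126 Hz mod fs = 48 Hz.
48 Hz > fs/2 = 39 Hz, folds to fs − 48 Hz = 30 Hz.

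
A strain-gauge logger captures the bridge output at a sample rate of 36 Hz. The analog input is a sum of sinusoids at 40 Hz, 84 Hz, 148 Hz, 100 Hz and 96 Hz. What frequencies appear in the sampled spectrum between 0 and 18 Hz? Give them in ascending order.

4 Hz, 8 Hz, 12 Hz

fs/2 = 18 Hz.
40 Hz mod fs = 4 Hz.
4 Hz ≤ fs/2 = 18 Hz, appears at 4 Hz.
84 Hz mod fs = 12 Hz.
12 Hz ≤ fs/2 = 18 Hz, appears at 12 Hz.
148 Hz mod fs = 4 Hz.
4 Hz ≤ fs/2 = 18 Hz, appears at 4 Hz.
100 Hz mod fs = 28 Hz.
28 Hz > fs/2 = 18 Hz, folds to fs − 28 Hz = 8 Hz.
96 Hz mod fs = 24 Hz.
24 Hz > fs/2 = 18 Hz, folds to fs − 24 Hz = 12 Hz.
Distinct values: {4 Hz, 8 Hz, 12 Hz}.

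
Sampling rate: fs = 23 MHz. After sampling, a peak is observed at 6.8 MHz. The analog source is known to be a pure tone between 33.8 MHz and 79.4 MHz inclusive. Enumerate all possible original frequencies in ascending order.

39.2 MHz, 52.8 MHz, 62.2 MHz, 75.8 MHz

Frequencies that alias to 6.8 MHz are k·fs ± 6.8 MHz for integer k ≥ 0.
k=0: 6.8 MHz.
k=1: 16.2 MHz, 29.8 MHz.
k=2: 39.2 MHz, 52.8 MHz.
k=3: 62.2 MHz, 75.8 MHz.
k=4: 85.2 MHz, 98.8 MHz.
Within [33.8 MHz, 79.4 MHz]: 39.2 MHz, 52.8 MHz, 62.2 MHz, 75.8 MHz.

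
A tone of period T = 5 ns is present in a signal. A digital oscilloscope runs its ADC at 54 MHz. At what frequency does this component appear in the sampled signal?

16 MHz

T = 5 ns → f = 1/T = 200 MHz.
200 MHz mod fs = 38 MHz.
38 MHz > fs/2 = 27 MHz, folds to fs − 38 MHz = 16 MHz.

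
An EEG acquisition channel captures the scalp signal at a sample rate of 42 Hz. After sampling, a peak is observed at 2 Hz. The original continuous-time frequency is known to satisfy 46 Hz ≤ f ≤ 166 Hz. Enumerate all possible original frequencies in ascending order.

82 Hz, 86 Hz, 124 Hz, 128 Hz, 166 Hz

Frequencies that alias to 2 Hz are k·fs ± 2 Hz for integer k ≥ 0.
k=0: 2 Hz.
k=1: 40 Hz, 44 Hz.
k=2: 82 Hz, 86 Hz.
k=3: 124 Hz, 128 Hz.
k=4: 166 Hz, 170 Hz.
k=5: 208 Hz, 212 Hz.
Within [46 Hz, 166 Hz]: 82 Hz, 86 Hz, 124 Hz, 128 Hz, 166 Hz.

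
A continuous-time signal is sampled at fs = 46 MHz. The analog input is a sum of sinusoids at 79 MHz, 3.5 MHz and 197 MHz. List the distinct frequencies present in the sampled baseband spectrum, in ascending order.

fs/2 = 23 MHz.
79 MHz mod fs = 33 MHz.
33 MHz > fs/2 = 23 MHz, folds to fs − 33 MHz = 13 MHz.
3.5 MHz ≤ fs/2 = 23 MHz, passes unchanged.
197 MHz mod fs = 13 MHz.
13 MHz ≤ fs/2 = 23 MHz, appears at 13 MHz.
Distinct values: {3.5 MHz, 13 MHz}.

3.5 MHz, 13 MHz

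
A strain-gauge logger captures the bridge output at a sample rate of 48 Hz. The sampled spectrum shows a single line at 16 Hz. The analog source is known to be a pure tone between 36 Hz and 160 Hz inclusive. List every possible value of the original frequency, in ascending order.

64 Hz, 80 Hz, 112 Hz, 128 Hz, 160 Hz

Frequencies that alias to 16 Hz are k·fs ± 16 Hz for integer k ≥ 0.
k=0: 16 Hz.
k=1: 32 Hz, 64 Hz.
k=2: 80 Hz, 112 Hz.
k=3: 128 Hz, 160 Hz.
k=4: 176 Hz, 208 Hz.
Within [36 Hz, 160 Hz]: 64 Hz, 80 Hz, 112 Hz, 128 Hz, 160 Hz.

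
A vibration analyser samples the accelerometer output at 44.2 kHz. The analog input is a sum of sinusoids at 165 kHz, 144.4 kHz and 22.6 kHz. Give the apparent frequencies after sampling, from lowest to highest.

fs/2 = 22.1 kHz.
165 kHz mod fs = 32.4 kHz.
32.4 kHz > fs/2 = 22.1 kHz, folds to fs − 32.4 kHz = 11.8 kHz.
144.4 kHz mod fs = 11.8 kHz.
11.8 kHz ≤ fs/2 = 22.1 kHz, appears at 11.8 kHz.
22.6 kHz > fs/2 = 22.1 kHz, folds to fs − 22.6 kHz = 21.6 kHz.
Distinct values: {11.8 kHz, 21.6 kHz}.

11.8 kHz, 21.6 kHz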